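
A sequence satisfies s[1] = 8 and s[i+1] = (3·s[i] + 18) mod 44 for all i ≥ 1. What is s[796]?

Listing terms: s[1] = 8, s[2] = 42, s[3] = 12, s[4] = 10, s[5] = 4, s[6] = 30, s[7] = 20, s[8] = 34, s[9] = 32, s[10] = 26, s[11] = 8.
The sequence repeats with period 10.
So s[796] = s[1 + ((796-1) mod 10)] = s[6] = 30.

30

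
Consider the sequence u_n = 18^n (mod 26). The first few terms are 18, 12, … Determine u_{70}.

12

We have u_1 = 18, u_2 = 12, u_3 = 8, u_4 = 14, u_5 = 18.
The sequence repeats with period 4.
(70 - 1) mod 4 = 1, so u_{70} = u_2 = 12.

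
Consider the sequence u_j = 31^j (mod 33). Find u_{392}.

4

Computing terms: u_1 = 31, u_2 = 4, u_3 = 25, u_4 = 16, u_5 = 1, u_6 = 31.
Since u_6 = u_1 = 31, the sequence is periodic with period 5.
So u_{392} = u_{1 + ((392-1) mod 5)} = u_2 = 4.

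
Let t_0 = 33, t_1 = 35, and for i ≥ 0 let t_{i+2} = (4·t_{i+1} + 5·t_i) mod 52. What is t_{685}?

t_0 = 33; t_1 = 35; t_2 = 45; t_3 = 43; t_4 = 33; t_5 = 35.
The sequence repeats with period 4.
So t_{685} = t_{0 + ((685-0) mod 4)} = t_1 = 35.

35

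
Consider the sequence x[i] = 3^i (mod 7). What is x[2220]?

We have x[1] = 3; x[2] = 2; x[3] = 6; x[4] = 4; x[5] = 5; x[6] = 1; x[7] = 3.
The sequence repeats with period 6.
So x[2220] = x[1 + ((2220-1) mod 6)] = x[6] = 1.

1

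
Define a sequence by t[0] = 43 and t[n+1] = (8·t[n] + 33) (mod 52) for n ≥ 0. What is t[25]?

t[0] = 43,  t[1] = 13,  t[2] = 33,  t[3] = 37,  t[4] = 17,  t[5] = 13.
Since t[5] = t[1] = 13, the sequence is eventually periodic: after a pre-period of length 1 it cycles with period 4.
For n ≥ 1, t[n] depends only on (n - 1) mod 4. (25 - 1) mod 4 = 0, so t[25] = t[1] = 13.

13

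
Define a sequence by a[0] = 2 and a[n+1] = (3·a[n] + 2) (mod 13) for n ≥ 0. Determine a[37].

8

We have a[0] = 2; a[1] = 8; a[2] = 0; a[3] = 2.
The sequence repeats with period 3.
So a[37] = a[0 + ((37-0) mod 3)] = a[1] = 8.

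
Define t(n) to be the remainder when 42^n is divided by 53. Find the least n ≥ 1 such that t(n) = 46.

11

Listing terms: t(0) = 1, t(1) = 42, t(2) = 15, t(3) = 47, t(4) = 13, t(5) = 16, t(6) = 36, t(7) = 28, t(8) = 10, t(9) = 49, t(10) = 44, t(11) = 46, t(12) = 24, t(13) = 1.
The sequence repeats with period 13.
The value 46 first appears (with n ≥ 1) at t(11).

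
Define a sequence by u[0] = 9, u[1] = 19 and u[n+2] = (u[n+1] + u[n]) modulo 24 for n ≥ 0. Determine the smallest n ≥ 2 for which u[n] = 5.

We have u[0] = 9; u[1] = 19; u[2] = 4; u[3] = 23; u[4] = 3; u[5] = 2; u[6] = 5; u[7] = 7; u[8] = 12; u[9] = 19; u[10] = 7; u[11] = 2; u[12] = 9; u[13] = 11; u[14] = 20; u[15] = 7; u[16] = 3; u[17] = 10; u[18] = 13; u[19] = 23; u[20] = 12; u[21] = 11; u[22] = 23; u[23] = 10; u[24] = 9; u[25] = 19.
Since (u[24], u[25]) = (u[0], u[1]) = (9, 19) (two consecutive terms determine the rest), the sequence is periodic with period 24.
The value 5 first appears (with n ≥ 2) at u[6].

6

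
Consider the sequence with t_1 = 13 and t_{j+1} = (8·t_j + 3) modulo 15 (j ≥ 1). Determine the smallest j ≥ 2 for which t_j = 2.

2

Listing terms: t_1 = 13,  t_2 = 2,  t_3 = 4,  t_4 = 5,  t_5 = 13.
The sequence repeats with period 4.
The value 2 first appears (with j ≥ 2) at t_2.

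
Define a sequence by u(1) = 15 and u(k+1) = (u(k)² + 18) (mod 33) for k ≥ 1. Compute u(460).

27

We have u(1) = 15,  u(2) = 12,  u(3) = 30,  u(4) = 27,  u(5) = 21,  u(6) = 30.
Since u(6) = u(3) = 30, the sequence is eventually periodic: after a pre-period of length 2 it cycles with period 3.
For k ≥ 3, u(k) depends only on (k - 3) mod 3. (460 - 3) mod 3 = 1, so u(460) = u(4) = 27.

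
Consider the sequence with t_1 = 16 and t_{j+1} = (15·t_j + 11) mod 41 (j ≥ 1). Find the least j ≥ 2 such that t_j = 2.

We have t_1 = 16; t_2 = 5; t_3 = 4; t_4 = 30; t_5 = 10; t_6 = 38; t_7 = 7; t_8 = 34; t_9 = 29; t_{10} = 36; t_{11} = 18; t_{12} = 35; t_{13} = 3; t_{14} = 15; t_{15} = 31; t_{16} = 25; t_{17} = 17; t_{18} = 20; t_{19} = 24; t_{20} = 2; t_{21} = 0; t_{22} = 11; t_{23} = 12; t_{24} = 27; t_{25} = 6; t_{26} = 19; t_{27} = 9; t_{28} = 23; t_{29} = 28; t_{30} = 21; t_{31} = 39; t_{32} = 22; t_{33} = 13; t_{34} = 1; t_{35} = 26; t_{36} = 32; t_{37} = 40; t_{38} = 37; t_{39} = 33; t_{40} = 14; t_{41} = 16.
The sequence repeats with period 40.
The value 2 first appears (with j ≥ 2) at t_{20}.

20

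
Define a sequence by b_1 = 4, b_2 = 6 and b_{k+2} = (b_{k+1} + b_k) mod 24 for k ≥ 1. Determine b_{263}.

2

b_1 = 4; b_2 = 6; b_3 = 10; b_4 = 16; b_5 = 2; b_6 = 18; b_7 = 20; b_8 = 14; b_9 = 10; b_{10} = 0; b_{11} = 10; b_{12} = 10; b_{13} = 20; b_{14} = 6; b_{15} = 2; b_{16} = 8; b_{17} = 10; b_{18} = 18; b_{19} = 4; b_{20} = 22; b_{21} = 2; b_{22} = 0; b_{23} = 2; b_{24} = 2; b_{25} = 4; b_{26} = 6.
The sequence repeats with period 24.
(263 - 1) mod 24 = 22, so b_{263} = b_{23} = 2.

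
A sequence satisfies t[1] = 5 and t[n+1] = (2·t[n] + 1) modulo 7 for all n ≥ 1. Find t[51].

2

Computing terms: t[1] = 5,  t[2] = 4,  t[3] = 2,  t[4] = 5.
The sequence repeats with period 3.
(51 - 1) mod 3 = 2, so t[51] = t[3] = 2.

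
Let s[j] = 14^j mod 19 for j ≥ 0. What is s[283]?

2

Computing terms: s[0] = 1; s[1] = 14; s[2] = 6; s[3] = 8; s[4] = 17; s[5] = 10; s[6] = 7; s[7] = 3; s[8] = 4; s[9] = 18; s[10] = 5; s[11] = 13; s[12] = 11; s[13] = 2; s[14] = 9; s[15] = 12; s[16] = 16; s[17] = 15; s[18] = 1.
Since s[18] = s[0] = 1, the sequence is periodic with period 18.
(283 - 0) mod 18 = 13, so s[283] = s[13] = 2.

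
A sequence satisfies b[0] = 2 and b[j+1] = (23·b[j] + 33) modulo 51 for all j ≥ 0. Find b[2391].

b[0] = 2,  b[1] = 28,  b[2] = 14,  b[3] = 49,  b[4] = 38,  b[5] = 40,  b[6] = 35,  b[7] = 22,  b[8] = 29,  b[9] = 37,  b[10] = 17,  b[11] = 16,  b[12] = 44,  b[13] = 25,  b[14] = 47,  b[15] = 43,  b[16] = 2.
Since b[16] = b[0] = 2, the sequence is periodic with period 16.
(2391 - 0) mod 16 = 7, so b[2391] = b[7] = 22.

22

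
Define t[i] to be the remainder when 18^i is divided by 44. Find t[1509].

Listing terms: t[1] = 18, t[2] = 16, t[3] = 24, t[4] = 36, t[5] = 32, t[6] = 4, t[7] = 28, t[8] = 20, t[9] = 8, t[10] = 12, t[11] = 40, t[12] = 16.
Since t[12] = t[2] = 16, the sequence is eventually periodic: after a pre-period of length 1 it cycles with period 10.
For i ≥ 2, t[i] depends only on (i - 2) mod 10. (1509 - 2) mod 10 = 7, so t[1509] = t[9] = 8.

8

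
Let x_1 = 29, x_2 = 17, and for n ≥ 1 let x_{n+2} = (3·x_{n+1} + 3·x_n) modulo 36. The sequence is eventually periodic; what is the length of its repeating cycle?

Computing terms: x_1 = 29; x_2 = 17; x_3 = 30; x_4 = 33; x_5 = 9; x_6 = 18; x_7 = 9; x_8 = 9; x_9 = 18.
Since (x_8, x_9) = (x_5, x_6) = (9, 18) (two consecutive terms determine the rest), the sequence is eventually periodic: after a pre-period of length 4 it cycles with period 3.

3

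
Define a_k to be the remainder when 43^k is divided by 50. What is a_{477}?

a_1 = 43, a_2 = 49, a_3 = 7, a_4 = 1, a_5 = 43.
Since a_5 = a_1 = 43, the sequence is periodic with period 4.
(477 - 1) mod 4 = 0, so a_{477} = a_1 = 43.

43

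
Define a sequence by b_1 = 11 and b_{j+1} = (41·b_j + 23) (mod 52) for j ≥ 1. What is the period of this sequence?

12

Listing terms: b_1 = 11, b_2 = 6, b_3 = 9, b_4 = 28, b_5 = 27, b_6 = 38, b_7 = 21, b_8 = 0, b_9 = 23, b_{10} = 30, b_{11} = 5, b_{12} = 20, b_{13} = 11.
The sequence repeats with period 12.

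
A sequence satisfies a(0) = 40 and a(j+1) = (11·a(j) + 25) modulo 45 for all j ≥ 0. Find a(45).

0

Listing terms: a(0) = 40, a(1) = 15, a(2) = 10, a(3) = 0, a(4) = 25, a(5) = 30, a(6) = 40.
Since a(6) = a(0) = 40, the sequence is periodic with period 6.
So a(45) = a(0 + ((45-0) mod 6)) = a(3) = 0.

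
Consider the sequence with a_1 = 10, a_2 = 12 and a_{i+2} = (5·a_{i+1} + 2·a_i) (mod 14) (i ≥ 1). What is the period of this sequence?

48

We have a_1 = 10,  a_2 = 12,  a_3 = 10,  a_4 = 4,  a_5 = 12,  a_6 = 12,  a_7 = 0,  a_8 = 10,  a_9 = 8,  a_{10} = 4,  a_{11} = 8,  a_{12} = 6,  a_{13} = 4,  a_{14} = 4,  a_{15} = 0,  a_{16} = 8,  a_{17} = 12,  a_{18} = 6,  a_{19} = 12,  a_{20} = 2,  a_{21} = 6,  a_{22} = 6,  a_{23} = 0,  a_{24} = 12,  a_{25} = 4,  a_{26} = 2,  a_{27} = 4,  a_{28} = 10,  a_{29} = 2,  a_{30} = 2,  a_{31} = 0,  a_{32} = 4,  a_{33} = 6,  a_{34} = 10,  a_{35} = 6,  a_{36} = 8,  a_{37} = 10,  a_{38} = 10,  a_{39} = 0,  a_{40} = 6,  a_{41} = 2,  a_{42} = 8,  a_{43} = 2,  a_{44} = 12,  a_{45} = 8,  a_{46} = 8,  a_{47} = 0,  a_{48} = 2,  a_{49} = 10,  a_{50} = 12.
Since (a_{49}, a_{50}) = (a_1, a_2) = (10, 12) (two consecutive terms determine the rest), the sequence is periodic with period 48.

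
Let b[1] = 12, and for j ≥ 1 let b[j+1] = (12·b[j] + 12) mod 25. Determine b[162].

6

We have b[1] = 12, b[2] = 6, b[3] = 9, b[4] = 20, b[5] = 2, b[6] = 11, b[7] = 19, b[8] = 15, b[9] = 17, b[10] = 16, b[11] = 4, b[12] = 10, b[13] = 7, b[14] = 21, b[15] = 14, b[16] = 5, b[17] = 22, b[18] = 1, b[19] = 24, b[20] = 0, b[21] = 12.
Since b[21] = b[1] = 12, the sequence is periodic with period 20.
So b[162] = b[1 + ((162-1) mod 20)] = b[2] = 6.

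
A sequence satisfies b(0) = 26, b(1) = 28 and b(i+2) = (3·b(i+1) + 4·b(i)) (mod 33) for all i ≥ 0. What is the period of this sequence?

Listing terms: b(0) = 26; b(1) = 28; b(2) = 23; b(3) = 16; b(4) = 8; b(5) = 22; b(6) = 32; b(7) = 19; b(8) = 20; b(9) = 4; b(10) = 26; b(11) = 28.
Since (b(10), b(11)) = (b(0), b(1)) = (26, 28) (two consecutive terms determine the rest), the sequence is periodic with period 10.

10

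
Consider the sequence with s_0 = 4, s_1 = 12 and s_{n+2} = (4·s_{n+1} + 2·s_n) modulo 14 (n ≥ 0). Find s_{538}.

0

s_0 = 4; s_1 = 12; s_2 = 0; s_3 = 10; s_4 = 12; s_5 = 12; s_6 = 2; s_7 = 4; s_8 = 6; s_9 = 4; s_{10} = 0; s_{11} = 8; s_{12} = 4; s_{13} = 4; s_{14} = 10; s_{15} = 6; s_{16} = 2; s_{17} = 6; s_{18} = 0; s_{19} = 12; s_{20} = 6; s_{21} = 6; s_{22} = 8; s_{23} = 2; s_{24} = 10; s_{25} = 2; s_{26} = 0; s_{27} = 4; s_{28} = 2; s_{29} = 2; s_{30} = 12; s_{31} = 10; s_{32} = 8; s_{33} = 10; s_{34} = 0; s_{35} = 6; s_{36} = 10; s_{37} = 10; s_{38} = 4; s_{39} = 8; s_{40} = 12; s_{41} = 8; s_{42} = 0; s_{43} = 2; s_{44} = 8; s_{45} = 8; s_{46} = 6; s_{47} = 12; s_{48} = 4; s_{49} = 12.
The sequence repeats with period 48.
(538 - 0) mod 48 = 10, so s_{538} = s_{10} = 0.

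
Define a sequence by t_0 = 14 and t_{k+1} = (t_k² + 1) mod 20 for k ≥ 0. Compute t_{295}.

Computing terms: t_0 = 14; t_1 = 17; t_2 = 10; t_3 = 1; t_4 = 2; t_5 = 5; t_6 = 6; t_7 = 17.
Since t_7 = t_1 = 17, the sequence is eventually periodic: after a pre-period of length 1 it cycles with period 6.
For k ≥ 1, t_k depends only on (k - 1) mod 6. (295 - 1) mod 6 = 0, so t_{295} = t_1 = 17.

17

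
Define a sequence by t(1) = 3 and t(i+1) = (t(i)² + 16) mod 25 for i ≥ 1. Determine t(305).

Computing terms: t(1) = 3, t(2) = 0, t(3) = 16, t(4) = 22, t(5) = 0.
Since t(5) = t(2) = 0, the sequence is eventually periodic: after a pre-period of length 1 it cycles with period 3.
For i ≥ 2, t(i) depends only on (i - 2) mod 3. (305 - 2) mod 3 = 0, so t(305) = t(2) = 0.

0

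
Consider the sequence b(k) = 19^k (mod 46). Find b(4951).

19

Listing terms: b(0) = 1, b(1) = 19, b(2) = 39, b(3) = 5, b(4) = 3, b(5) = 11, b(6) = 25, b(7) = 15, b(8) = 9, b(9) = 33, b(10) = 29, b(11) = 45, b(12) = 27, b(13) = 7, b(14) = 41, b(15) = 43, b(16) = 35, b(17) = 21, b(18) = 31, b(19) = 37, b(20) = 13, b(21) = 17, b(22) = 1.
The sequence repeats with period 22.
(4951 - 0) mod 22 = 1, so b(4951) = b(1) = 19.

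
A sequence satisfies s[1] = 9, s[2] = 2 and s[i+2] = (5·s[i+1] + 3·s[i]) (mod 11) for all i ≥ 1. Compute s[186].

7

s[1] = 9, s[2] = 2, s[3] = 4, s[4] = 4, s[5] = 10, s[6] = 7, s[7] = 10, s[8] = 5, s[9] = 0, s[10] = 4, s[11] = 9, s[12] = 2.
Since (s[11], s[12]) = (s[1], s[2]) = (9, 2) (two consecutive terms determine the rest), the sequence is periodic with period 10.
(186 - 1) mod 10 = 5, so s[186] = s[6] = 7.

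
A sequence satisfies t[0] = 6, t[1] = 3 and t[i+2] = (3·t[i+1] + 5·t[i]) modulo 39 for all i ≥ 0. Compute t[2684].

27

We have t[0] = 6; t[1] = 3; t[2] = 0; t[3] = 15; t[4] = 6; t[5] = 15; t[6] = 36; t[7] = 27; t[8] = 27; t[9] = 21; t[10] = 3; t[11] = 36; t[12] = 6; t[13] = 3.
Since (t[12], t[13]) = (t[0], t[1]) = (6, 3) (two consecutive terms determine the rest), the sequence is periodic with period 12.
So t[2684] = t[0 + ((2684-0) mod 12)] = t[8] = 27.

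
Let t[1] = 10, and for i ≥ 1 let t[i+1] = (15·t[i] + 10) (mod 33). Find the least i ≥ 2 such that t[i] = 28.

2

Listing terms: t[1] = 10, t[2] = 28, t[3] = 1, t[4] = 25, t[5] = 22, t[6] = 10.
Since t[6] = t[1] = 10, the sequence is periodic with period 5.
The value 28 first appears (with i ≥ 2) at t[2].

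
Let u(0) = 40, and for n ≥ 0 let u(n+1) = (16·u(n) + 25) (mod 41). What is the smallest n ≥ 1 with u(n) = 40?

5

u(0) = 40,  u(1) = 9,  u(2) = 5,  u(3) = 23,  u(4) = 24,  u(5) = 40.
The sequence repeats with period 5.
The value 40 next appears (with n ≥ 1) at u(5).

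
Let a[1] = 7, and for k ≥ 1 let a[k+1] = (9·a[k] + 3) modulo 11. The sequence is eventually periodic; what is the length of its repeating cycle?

5

a[1] = 7, a[2] = 0, a[3] = 3, a[4] = 8, a[5] = 9, a[6] = 7.
The sequence repeats with period 5.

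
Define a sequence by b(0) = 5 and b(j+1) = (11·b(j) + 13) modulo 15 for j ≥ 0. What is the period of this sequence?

5

b(0) = 5; b(1) = 8; b(2) = 11; b(3) = 14; b(4) = 2; b(5) = 5.
The sequence repeats with period 5.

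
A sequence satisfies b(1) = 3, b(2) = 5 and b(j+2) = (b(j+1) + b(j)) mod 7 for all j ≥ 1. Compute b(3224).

We have b(1) = 3; b(2) = 5; b(3) = 1; b(4) = 6; b(5) = 0; b(6) = 6; b(7) = 6; b(8) = 5; b(9) = 4; b(10) = 2; b(11) = 6; b(12) = 1; b(13) = 0; b(14) = 1; b(15) = 1; b(16) = 2; b(17) = 3; b(18) = 5.
The sequence repeats with period 16.
So b(3224) = b(1 + ((3224-1) mod 16)) = b(8) = 5.

5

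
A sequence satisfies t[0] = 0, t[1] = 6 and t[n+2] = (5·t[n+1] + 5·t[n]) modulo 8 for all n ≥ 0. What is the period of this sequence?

6

Listing terms: t[0] = 0, t[1] = 6, t[2] = 6, t[3] = 4, t[4] = 2, t[5] = 6, t[6] = 0, t[7] = 6.
Since (t[6], t[7]) = (t[0], t[1]) = (0, 6) (two consecutive terms determine the rest), the sequence is periodic with period 6.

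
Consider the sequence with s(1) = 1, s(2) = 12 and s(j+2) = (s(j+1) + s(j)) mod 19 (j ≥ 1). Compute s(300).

s(1) = 1, s(2) = 12, s(3) = 13, s(4) = 6, s(5) = 0, s(6) = 6, s(7) = 6, s(8) = 12, s(9) = 18, s(10) = 11, s(11) = 10, s(12) = 2, s(13) = 12, s(14) = 14, s(15) = 7, s(16) = 2, s(17) = 9, s(18) = 11, s(19) = 1, s(20) = 12.
Since (s(19), s(20)) = (s(1), s(2)) = (1, 12) (two consecutive terms determine the rest), the sequence is periodic with period 18.
So s(300) = s(1 + ((300-1) mod 18)) = s(12) = 2.

2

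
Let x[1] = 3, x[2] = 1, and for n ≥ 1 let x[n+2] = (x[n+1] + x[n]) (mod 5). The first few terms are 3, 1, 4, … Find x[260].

Listing terms: x[1] = 3; x[2] = 1; x[3] = 4; x[4] = 0; x[5] = 4; x[6] = 4; x[7] = 3; x[8] = 2; x[9] = 0; x[10] = 2; x[11] = 2; x[12] = 4; x[13] = 1; x[14] = 0; x[15] = 1; x[16] = 1; x[17] = 2; x[18] = 3; x[19] = 0; x[20] = 3; x[21] = 3; x[22] = 1.
Since (x[21], x[22]) = (x[1], x[2]) = (3, 1) (two consecutive terms determine the rest), the sequence is periodic with period 20.
So x[260] = x[1 + ((260-1) mod 20)] = x[20] = 3.

3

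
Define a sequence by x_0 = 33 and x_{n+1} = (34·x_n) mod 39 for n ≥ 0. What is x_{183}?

Computing terms: x_0 = 33,  x_1 = 30,  x_2 = 6,  x_3 = 9,  x_4 = 33.
Since x_4 = x_0 = 33, the sequence is periodic with period 4.
So x_{183} = x_{0 + ((183-0) mod 4)} = x_3 = 9.

9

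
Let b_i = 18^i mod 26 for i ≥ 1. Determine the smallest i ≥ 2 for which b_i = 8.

Computing terms: b_1 = 18; b_2 = 12; b_3 = 8; b_4 = 14; b_5 = 18.
The sequence repeats with period 4.
The value 8 first appears (with i ≥ 2) at b_3.

3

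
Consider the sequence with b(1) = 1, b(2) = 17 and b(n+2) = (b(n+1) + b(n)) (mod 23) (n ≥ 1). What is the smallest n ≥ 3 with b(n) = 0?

Computing terms: b(1) = 1,  b(2) = 17,  b(3) = 18,  b(4) = 12,  b(5) = 7,  b(6) = 19,  b(7) = 3,  b(8) = 22,  b(9) = 2,  b(10) = 1,  b(11) = 3,  b(12) = 4,  b(13) = 7,  b(14) = 11,  b(15) = 18,  b(16) = 6,  b(17) = 1,  b(18) = 7,  b(19) = 8,  b(20) = 15,  b(21) = 0,  b(22) = 15,  b(23) = 15,  b(24) = 7,  b(25) = 22,  b(26) = 6,  b(27) = 5,  b(28) = 11,  b(29) = 16,  b(30) = 4,  b(31) = 20,  b(32) = 1,  b(33) = 21,  b(34) = 22,  b(35) = 20,  b(36) = 19,  b(37) = 16,  b(38) = 12,  b(39) = 5,  b(40) = 17,  b(41) = 22,  b(42) = 16,  b(43) = 15,  b(44) = 8,  b(45) = 0,  b(46) = 8,  b(47) = 8,  b(48) = 16,  b(49) = 1,  b(50) = 17.
The sequence repeats with period 48.
The value 0 first appears (with n ≥ 3) at b(21).

21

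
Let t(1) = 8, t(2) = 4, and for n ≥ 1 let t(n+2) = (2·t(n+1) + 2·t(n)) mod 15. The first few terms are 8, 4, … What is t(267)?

Computing terms: t(1) = 8; t(2) = 4; t(3) = 9; t(4) = 11; t(5) = 10; t(6) = 12; t(7) = 14; t(8) = 7; t(9) = 12; t(10) = 8; t(11) = 10; t(12) = 6; t(13) = 2; t(14) = 1; t(15) = 6; t(16) = 14; t(17) = 10; t(18) = 3; t(19) = 11; t(20) = 13; t(21) = 3; t(22) = 2; t(23) = 10; t(24) = 9; t(25) = 8; t(26) = 4.
Since (t(25), t(26)) = (t(1), t(2)) = (8, 4) (two consecutive terms determine the rest), the sequence is periodic with period 24.
So t(267) = t(1 + ((267-1) mod 24)) = t(3) = 9.

9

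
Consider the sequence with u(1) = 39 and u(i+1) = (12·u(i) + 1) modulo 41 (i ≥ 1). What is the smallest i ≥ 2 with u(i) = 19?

5

Computing terms: u(1) = 39, u(2) = 18, u(3) = 12, u(4) = 22, u(5) = 19, u(6) = 24, u(7) = 2, u(8) = 25, u(9) = 14, u(10) = 5, u(11) = 20, u(12) = 36, u(13) = 23, u(14) = 31, u(15) = 4, u(16) = 8, u(17) = 15, u(18) = 17, u(19) = 0, u(20) = 1, u(21) = 13, u(22) = 34, u(23) = 40, u(24) = 30, u(25) = 33, u(26) = 28, u(27) = 9, u(28) = 27, u(29) = 38, u(30) = 6, u(31) = 32, u(32) = 16, u(33) = 29, u(34) = 21, u(35) = 7, u(36) = 3, u(37) = 37, u(38) = 35, u(39) = 11, u(40) = 10, u(41) = 39.
Since u(41) = u(1) = 39, the sequence is periodic with period 40.
The value 19 first appears (with i ≥ 2) at u(5).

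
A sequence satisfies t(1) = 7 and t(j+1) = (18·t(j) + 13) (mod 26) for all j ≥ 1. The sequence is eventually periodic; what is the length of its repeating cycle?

We have t(1) = 7, t(2) = 9, t(3) = 19, t(4) = 17, t(5) = 7.
Since t(5) = t(1) = 7, the sequence is periodic with period 4.

4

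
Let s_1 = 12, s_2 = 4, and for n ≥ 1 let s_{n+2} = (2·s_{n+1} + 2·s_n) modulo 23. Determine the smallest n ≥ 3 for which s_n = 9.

Listing terms: s_1 = 12, s_2 = 4, s_3 = 9, s_4 = 3, s_5 = 1, s_6 = 8, s_7 = 18, s_8 = 6, s_9 = 2, s_{10} = 16, s_{11} = 13, s_{12} = 12, s_{13} = 4.
Since (s_{12}, s_{13}) = (s_1, s_2) = (12, 4) (two consecutive terms determine the rest), the sequence is periodic with period 11.
The value 9 first appears (with n ≥ 3) at s_3.

3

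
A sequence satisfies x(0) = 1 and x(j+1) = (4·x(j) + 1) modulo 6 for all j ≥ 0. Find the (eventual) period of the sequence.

3

We have x(0) = 1; x(1) = 5; x(2) = 3; x(3) = 1.
Since x(3) = x(0) = 1, the sequence is periodic with period 3.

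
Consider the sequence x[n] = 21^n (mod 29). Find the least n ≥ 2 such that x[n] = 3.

25

x[1] = 21, x[2] = 6, x[3] = 10, x[4] = 7, x[5] = 2, x[6] = 13, x[7] = 12, x[8] = 20, x[9] = 14, x[10] = 4, x[11] = 26, x[12] = 24, x[13] = 11, x[14] = 28, x[15] = 8, x[16] = 23, x[17] = 19, x[18] = 22, x[19] = 27, x[20] = 16, x[21] = 17, x[22] = 9, x[23] = 15, x[24] = 25, x[25] = 3, x[26] = 5, x[27] = 18, x[28] = 1, x[29] = 21.
Since x[29] = x[1] = 21, the sequence is periodic with period 28.
The value 3 first appears (with n ≥ 2) at x[25].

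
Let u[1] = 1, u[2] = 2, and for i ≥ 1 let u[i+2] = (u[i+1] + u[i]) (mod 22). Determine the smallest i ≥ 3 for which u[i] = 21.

We have u[1] = 1,  u[2] = 2,  u[3] = 3,  u[4] = 5,  u[5] = 8,  u[6] = 13,  u[7] = 21,  u[8] = 12,  u[9] = 11,  u[10] = 1,  u[11] = 12,  u[12] = 13,  u[13] = 3,  u[14] = 16,  u[15] = 19,  u[16] = 13,  u[17] = 10,  u[18] = 1,  u[19] = 11,  u[20] = 12,  u[21] = 1,  u[22] = 13,  u[23] = 14,  u[24] = 5,  u[25] = 19,  u[26] = 2,  u[27] = 21,  u[28] = 1,  u[29] = 0,  u[30] = 1,  u[31] = 1,  u[32] = 2.
Since (u[31], u[32]) = (u[1], u[2]) = (1, 2) (two consecutive terms determine the rest), the sequence is periodic with period 30.
The value 21 first appears (with i ≥ 3) at u[7].

7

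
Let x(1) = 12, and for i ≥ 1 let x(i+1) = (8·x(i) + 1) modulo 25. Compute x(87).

We have x(1) = 12; x(2) = 22; x(3) = 2; x(4) = 17; x(5) = 12.
Since x(5) = x(1) = 12, the sequence is periodic with period 4.
So x(87) = x(1 + ((87-1) mod 4)) = x(3) = 2.

2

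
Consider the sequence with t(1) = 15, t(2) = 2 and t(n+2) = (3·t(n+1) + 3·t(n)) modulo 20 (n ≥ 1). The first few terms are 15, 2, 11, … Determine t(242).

2

We have t(1) = 15,  t(2) = 2,  t(3) = 11,  t(4) = 19,  t(5) = 10,  t(6) = 7,  t(7) = 11,  t(8) = 14,  t(9) = 15,  t(10) = 7,  t(11) = 6,  t(12) = 19,  t(13) = 15,  t(14) = 2.
Since (t(13), t(14)) = (t(1), t(2)) = (15, 2) (two consecutive terms determine the rest), the sequence is periodic with period 12.
So t(242) = t(1 + ((242-1) mod 12)) = t(2) = 2.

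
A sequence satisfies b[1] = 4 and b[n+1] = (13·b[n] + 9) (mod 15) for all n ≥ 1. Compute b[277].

Computing terms: b[1] = 4, b[2] = 1, b[3] = 7, b[4] = 10, b[5] = 4.
Since b[5] = b[1] = 4, the sequence is periodic with period 4.
So b[277] = b[1 + ((277-1) mod 4)] = b[1] = 4.

4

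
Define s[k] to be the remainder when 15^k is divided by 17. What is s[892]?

16

Listing terms: s[1] = 15,  s[2] = 4,  s[3] = 9,  s[4] = 16,  s[5] = 2,  s[6] = 13,  s[7] = 8,  s[8] = 1,  s[9] = 15.
Since s[9] = s[1] = 15, the sequence is periodic with period 8.
So s[892] = s[1 + ((892-1) mod 8)] = s[4] = 16.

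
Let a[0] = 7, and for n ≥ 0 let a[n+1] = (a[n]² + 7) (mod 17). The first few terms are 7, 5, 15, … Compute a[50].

3

Computing terms: a[0] = 7, a[1] = 5, a[2] = 15, a[3] = 11, a[4] = 9, a[5] = 3, a[6] = 16, a[7] = 8, a[8] = 3.
Since a[8] = a[5] = 3, the sequence is eventually periodic: after a pre-period of length 5 it cycles with period 3.
For n ≥ 5, a[n] depends only on (n - 5) mod 3. (50 - 5) mod 3 = 0, so a[50] = a[5] = 3.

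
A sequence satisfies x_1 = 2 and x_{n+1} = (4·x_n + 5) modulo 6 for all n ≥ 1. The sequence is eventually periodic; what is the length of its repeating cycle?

We have x_1 = 2, x_2 = 1, x_3 = 3, x_4 = 5, x_5 = 1.
Since x_5 = x_2 = 1, the sequence is eventually periodic: after a pre-period of length 1 it cycles with period 3.

3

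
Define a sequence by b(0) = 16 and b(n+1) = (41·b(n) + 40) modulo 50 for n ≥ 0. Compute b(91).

Computing terms: b(0) = 16, b(1) = 46, b(2) = 26, b(3) = 6, b(4) = 36, b(5) = 16.
Since b(5) = b(0) = 16, the sequence is periodic with period 5.
(91 - 0) mod 5 = 1, so b(91) = b(1) = 46.

46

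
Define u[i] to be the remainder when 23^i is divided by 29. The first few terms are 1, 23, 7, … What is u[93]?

7

Computing terms: u[0] = 1,  u[1] = 23,  u[2] = 7,  u[3] = 16,  u[4] = 20,  u[5] = 25,  u[6] = 24,  u[7] = 1.
The sequence repeats with period 7.
So u[93] = u[0 + ((93-0) mod 7)] = u[2] = 7.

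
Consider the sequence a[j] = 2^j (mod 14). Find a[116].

4

Listing terms: a[0] = 1,  a[1] = 2,  a[2] = 4,  a[3] = 8,  a[4] = 2.
Since a[4] = a[1] = 2, the sequence is eventually periodic: after a pre-period of length 1 it cycles with period 3.
For j ≥ 1, a[j] depends only on (j - 1) mod 3. (116 - 1) mod 3 = 1, so a[116] = a[2] = 4.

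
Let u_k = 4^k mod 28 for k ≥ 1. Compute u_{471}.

8

Computing terms: u_1 = 4, u_2 = 16, u_3 = 8, u_4 = 4.
Since u_4 = u_1 = 4, the sequence is periodic with period 3.
So u_{471} = u_{1 + ((471-1) mod 3)} = u_3 = 8.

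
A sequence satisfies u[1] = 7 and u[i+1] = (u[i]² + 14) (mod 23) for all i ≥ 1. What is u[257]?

Listing terms: u[1] = 7, u[2] = 17, u[3] = 4, u[4] = 7.
The sequence repeats with period 3.
(257 - 1) mod 3 = 1, so u[257] = u[2] = 17.

17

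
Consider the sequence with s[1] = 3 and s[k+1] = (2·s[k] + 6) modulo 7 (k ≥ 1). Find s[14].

5

We have s[1] = 3,  s[2] = 5,  s[3] = 2,  s[4] = 3.
Since s[4] = s[1] = 3, the sequence is periodic with period 3.
(14 - 1) mod 3 = 1, so s[14] = s[2] = 5.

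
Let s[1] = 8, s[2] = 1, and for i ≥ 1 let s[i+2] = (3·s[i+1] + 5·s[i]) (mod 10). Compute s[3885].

Computing terms: s[1] = 8; s[2] = 1; s[3] = 3; s[4] = 4; s[5] = 7; s[6] = 1; s[7] = 8; s[8] = 9; s[9] = 7; s[10] = 6; s[11] = 3; s[12] = 9; s[13] = 2; s[14] = 1; s[15] = 3.
Since (s[14], s[15]) = (s[2], s[3]) = (1, 3) (two consecutive terms determine the rest), the sequence is eventually periodic: after a pre-period of length 1 it cycles with period 12.
For i ≥ 2, s[i] depends only on (i - 2) mod 12. (3885 - 2) mod 12 = 7, so s[3885] = s[9] = 7.

7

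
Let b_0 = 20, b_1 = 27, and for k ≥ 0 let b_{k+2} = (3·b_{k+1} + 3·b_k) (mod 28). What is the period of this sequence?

42

We have b_0 = 20,  b_1 = 27,  b_2 = 1,  b_3 = 0,  b_4 = 3,  b_5 = 9,  b_6 = 8,  b_7 = 23,  b_8 = 9,  b_9 = 12,  b_{10} = 7,  b_{11} = 1,  b_{12} = 24,  b_{13} = 19,  b_{14} = 17,  b_{15} = 24,  b_{16} = 11,  b_{17} = 21,  b_{18} = 12,  b_{19} = 15,  b_{20} = 25,  b_{21} = 8,  b_{22} = 15,  b_{23} = 13,  b_{24} = 0,  b_{25} = 11,  b_{26} = 5,  b_{27} = 20,  b_{28} = 19,  b_{29} = 5,  b_{30} = 16,  b_{31} = 7,  b_{32} = 13,  b_{33} = 4,  b_{34} = 23,  b_{35} = 25,  b_{36} = 4,  b_{37} = 3,  b_{38} = 21,  b_{39} = 16,  b_{40} = 27,  b_{41} = 17,  b_{42} = 20,  b_{43} = 27.
Since (b_{42}, b_{43}) = (b_0, b_1) = (20, 27) (two consecutive terms determine the rest), the sequence is periodic with period 42.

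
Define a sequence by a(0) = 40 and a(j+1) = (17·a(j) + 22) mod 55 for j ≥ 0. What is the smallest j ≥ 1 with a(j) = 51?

10

We have a(0) = 40,  a(1) = 42,  a(2) = 21,  a(3) = 49,  a(4) = 30,  a(5) = 37,  a(6) = 46,  a(7) = 34,  a(8) = 50,  a(9) = 47,  a(10) = 51,  a(11) = 9,  a(12) = 10,  a(13) = 27,  a(14) = 41,  a(15) = 4,  a(16) = 35,  a(17) = 12,  a(18) = 6,  a(19) = 14,  a(20) = 40.
The sequence repeats with period 20.
The value 51 first appears (with j ≥ 1) at a(10).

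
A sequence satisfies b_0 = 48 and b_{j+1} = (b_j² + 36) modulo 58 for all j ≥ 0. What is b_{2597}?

Listing terms: b_0 = 48,  b_1 = 20,  b_2 = 30,  b_3 = 8,  b_4 = 42,  b_5 = 2,  b_6 = 40,  b_7 = 12,  b_8 = 6,  b_9 = 14,  b_{10} = 0,  b_{11} = 36,  b_{12} = 56,  b_{13} = 40.
Since b_{13} = b_6 = 40, the sequence is eventually periodic: after a pre-period of length 6 it cycles with period 7.
For j ≥ 6, b_j depends only on (j - 6) mod 7. (2597 - 6) mod 7 = 1, so b_{2597} = b_7 = 12.

12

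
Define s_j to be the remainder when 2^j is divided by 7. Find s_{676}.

2

Listing terms: s_1 = 2; s_2 = 4; s_3 = 1; s_4 = 2.
Since s_4 = s_1 = 2, the sequence is periodic with period 3.
(676 - 1) mod 3 = 0, so s_{676} = s_1 = 2.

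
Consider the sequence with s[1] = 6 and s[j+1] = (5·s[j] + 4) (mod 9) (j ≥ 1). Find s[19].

We have s[1] = 6, s[2] = 7, s[3] = 3, s[4] = 1, s[5] = 0, s[6] = 4, s[7] = 6.
Since s[7] = s[1] = 6, the sequence is periodic with period 6.
So s[19] = s[1 + ((19-1) mod 6)] = s[1] = 6.

6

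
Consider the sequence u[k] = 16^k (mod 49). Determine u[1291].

37

u[0] = 1, u[1] = 16, u[2] = 11, u[3] = 29, u[4] = 23, u[5] = 25, u[6] = 8, u[7] = 30, u[8] = 39, u[9] = 36, u[10] = 37, u[11] = 4, u[12] = 15, u[13] = 44, u[14] = 18, u[15] = 43, u[16] = 2, u[17] = 32, u[18] = 22, u[19] = 9, u[20] = 46, u[21] = 1.
The sequence repeats with period 21.
(1291 - 0) mod 21 = 10, so u[1291] = u[10] = 37.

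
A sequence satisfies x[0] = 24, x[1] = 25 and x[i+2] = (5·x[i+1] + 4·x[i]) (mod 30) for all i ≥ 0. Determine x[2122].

Listing terms: x[0] = 24; x[1] = 25; x[2] = 11; x[3] = 5; x[4] = 9; x[5] = 5; x[6] = 1; x[7] = 25; x[8] = 9; x[9] = 25; x[10] = 11.
Since (x[9], x[10]) = (x[1], x[2]) = (25, 11) (two consecutive terms determine the rest), the sequence is eventually periodic: after a pre-period of length 1 it cycles with period 8.
For i ≥ 1, x[i] depends only on (i - 1) mod 8. (2122 - 1) mod 8 = 1, so x[2122] = x[2] = 11.

11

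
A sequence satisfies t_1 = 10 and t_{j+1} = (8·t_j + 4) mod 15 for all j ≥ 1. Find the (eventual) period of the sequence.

4

Computing terms: t_1 = 10; t_2 = 9; t_3 = 1; t_4 = 12; t_5 = 10.
The sequence repeats with period 4.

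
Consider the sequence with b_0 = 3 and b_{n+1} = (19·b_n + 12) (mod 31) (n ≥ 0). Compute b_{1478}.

22

Computing terms: b_0 = 3; b_1 = 7; b_2 = 21; b_3 = 8; b_4 = 9; b_5 = 28; b_6 = 17; b_7 = 25; b_8 = 22; b_9 = 27; b_{10} = 29; b_{11} = 5; b_{12} = 14; b_{13} = 30; b_{14} = 24; b_{15} = 3.
The sequence repeats with period 15.
(1478 - 0) mod 15 = 8, so b_{1478} = b_8 = 22.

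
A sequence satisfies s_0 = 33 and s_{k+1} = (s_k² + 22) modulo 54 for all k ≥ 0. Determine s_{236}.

Computing terms: s_0 = 33,  s_1 = 31,  s_2 = 11,  s_3 = 35,  s_4 = 5,  s_5 = 47,  s_6 = 17,  s_7 = 41,  s_8 = 29,  s_9 = 53,  s_{10} = 23,  s_{11} = 11.
Since s_{11} = s_2 = 11, the sequence is eventually periodic: after a pre-period of length 2 it cycles with period 9.
For k ≥ 2, s_k depends only on (k - 2) mod 9. (236 - 2) mod 9 = 0, so s_{236} = s_2 = 11.

11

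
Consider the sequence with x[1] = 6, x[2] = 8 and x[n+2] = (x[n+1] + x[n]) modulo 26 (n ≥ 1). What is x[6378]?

4

Listing terms: x[1] = 6, x[2] = 8, x[3] = 14, x[4] = 22, x[5] = 10, x[6] = 6, x[7] = 16, x[8] = 22, x[9] = 12, x[10] = 8, x[11] = 20, x[12] = 2, x[13] = 22, x[14] = 24, x[15] = 20, x[16] = 18, x[17] = 12, x[18] = 4, x[19] = 16, x[20] = 20, x[21] = 10, x[22] = 4, x[23] = 14, x[24] = 18, x[25] = 6, x[26] = 24, x[27] = 4, x[28] = 2, x[29] = 6, x[30] = 8.
The sequence repeats with period 28.
(6378 - 1) mod 28 = 21, so x[6378] = x[22] = 4.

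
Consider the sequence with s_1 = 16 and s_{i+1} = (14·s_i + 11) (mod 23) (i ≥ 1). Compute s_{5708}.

We have s_1 = 16; s_2 = 5; s_3 = 12; s_4 = 18; s_5 = 10; s_6 = 13; s_7 = 9; s_8 = 22; s_9 = 20; s_{10} = 15; s_{11} = 14; s_{12} = 0; s_{13} = 11; s_{14} = 4; s_{15} = 21; s_{16} = 6; s_{17} = 3; s_{18} = 7; s_{19} = 17; s_{20} = 19; s_{21} = 1; s_{22} = 2; s_{23} = 16.
Since s_{23} = s_1 = 16, the sequence is periodic with period 22.
So s_{5708} = s_{1 + ((5708-1) mod 22)} = s_{10} = 15.

15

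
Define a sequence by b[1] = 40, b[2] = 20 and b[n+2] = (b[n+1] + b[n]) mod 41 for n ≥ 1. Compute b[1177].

b[1] = 40, b[2] = 20, b[3] = 19, b[4] = 39, b[5] = 17, b[6] = 15, b[7] = 32, b[8] = 6, b[9] = 38, b[10] = 3, b[11] = 0, b[12] = 3, b[13] = 3, b[14] = 6, b[15] = 9, b[16] = 15, b[17] = 24, b[18] = 39, b[19] = 22, b[20] = 20, b[21] = 1, b[22] = 21, b[23] = 22, b[24] = 2, b[25] = 24, b[26] = 26, b[27] = 9, b[28] = 35, b[29] = 3, b[30] = 38, b[31] = 0, b[32] = 38, b[33] = 38, b[34] = 35, b[35] = 32, b[36] = 26, b[37] = 17, b[38] = 2, b[39] = 19, b[40] = 21, b[41] = 40, b[42] = 20.
Since (b[41], b[42]) = (b[1], b[2]) = (40, 20) (two consecutive terms determine the rest), the sequence is periodic with period 40.
So b[1177] = b[1 + ((1177-1) mod 40)] = b[17] = 24.

24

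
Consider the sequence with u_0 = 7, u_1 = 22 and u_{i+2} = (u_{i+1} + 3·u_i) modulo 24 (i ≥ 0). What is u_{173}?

Listing terms: u_0 = 7; u_1 = 22; u_2 = 19; u_3 = 13; u_4 = 22; u_5 = 13; u_6 = 7; u_7 = 22.
Since (u_6, u_7) = (u_0, u_1) = (7, 22) (two consecutive terms determine the rest), the sequence is periodic with period 6.
(173 - 0) mod 6 = 5, so u_{173} = u_5 = 13.

13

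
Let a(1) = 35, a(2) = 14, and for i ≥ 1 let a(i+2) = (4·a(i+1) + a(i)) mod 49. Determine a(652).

14

Computing terms: a(1) = 35; a(2) = 14; a(3) = 42; a(4) = 35; a(5) = 35; a(6) = 28; a(7) = 0; a(8) = 28; a(9) = 14; a(10) = 35; a(11) = 7; a(12) = 14; a(13) = 14; a(14) = 21; a(15) = 0; a(16) = 21; a(17) = 35; a(18) = 14.
Since (a(17), a(18)) = (a(1), a(2)) = (35, 14) (two consecutive terms determine the rest), the sequence is periodic with period 16.
So a(652) = a(1 + ((652-1) mod 16)) = a(12) = 14.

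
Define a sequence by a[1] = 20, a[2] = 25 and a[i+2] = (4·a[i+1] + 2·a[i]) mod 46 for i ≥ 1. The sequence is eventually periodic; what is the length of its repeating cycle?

We have a[1] = 20, a[2] = 25, a[3] = 2, a[4] = 12, a[5] = 6, a[6] = 2, a[7] = 20, a[8] = 38, a[9] = 8, a[10] = 16, a[11] = 34, a[12] = 30, a[13] = 4, a[14] = 30, a[15] = 36, a[16] = 20, a[17] = 14, a[18] = 4, a[19] = 44, a[20] = 0, a[21] = 42, a[22] = 30, a[23] = 20, a[24] = 2, a[25] = 2, a[26] = 12.
Since (a[25], a[26]) = (a[3], a[4]) = (2, 12) (two consecutive terms determine the rest), the sequence is eventually periodic: after a pre-period of length 2 it cycles with period 22.

22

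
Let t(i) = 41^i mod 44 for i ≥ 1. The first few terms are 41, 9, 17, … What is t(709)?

t(1) = 41, t(2) = 9, t(3) = 17, t(4) = 37, t(5) = 21, t(6) = 25, t(7) = 13, t(8) = 5, t(9) = 29, t(10) = 1, t(11) = 41.
Since t(11) = t(1) = 41, the sequence is periodic with period 10.
(709 - 1) mod 10 = 8, so t(709) = t(9) = 29.

29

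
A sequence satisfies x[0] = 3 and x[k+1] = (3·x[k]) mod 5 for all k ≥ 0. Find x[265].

Computing terms: x[0] = 3,  x[1] = 4,  x[2] = 2,  x[3] = 1,  x[4] = 3.
The sequence repeats with period 4.
(265 - 0) mod 4 = 1, so x[265] = x[1] = 4.

4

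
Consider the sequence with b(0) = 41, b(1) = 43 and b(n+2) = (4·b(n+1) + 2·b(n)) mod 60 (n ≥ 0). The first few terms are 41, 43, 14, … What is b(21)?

28

Listing terms: b(0) = 41,  b(1) = 43,  b(2) = 14,  b(3) = 22,  b(4) = 56,  b(5) = 28,  b(6) = 44,  b(7) = 52,  b(8) = 56,  b(9) = 28.
Since (b(8), b(9)) = (b(4), b(5)) = (56, 28) (two consecutive terms determine the rest), the sequence is eventually periodic: after a pre-period of length 4 it cycles with period 4.
For n ≥ 4, b(n) depends only on (n - 4) mod 4. (21 - 4) mod 4 = 1, so b(21) = b(5) = 28.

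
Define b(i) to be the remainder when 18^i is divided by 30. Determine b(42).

24

We have b(1) = 18, b(2) = 24, b(3) = 12, b(4) = 6, b(5) = 18.
Since b(5) = b(1) = 18, the sequence is periodic with period 4.
So b(42) = b(1 + ((42-1) mod 4)) = b(2) = 24.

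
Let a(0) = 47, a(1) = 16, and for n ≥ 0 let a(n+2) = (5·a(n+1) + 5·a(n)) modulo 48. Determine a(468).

23

Computing terms: a(0) = 47,  a(1) = 16,  a(2) = 27,  a(3) = 23,  a(4) = 10,  a(5) = 21,  a(6) = 11,  a(7) = 16,  a(8) = 39,  a(9) = 35,  a(10) = 34,  a(11) = 9,  a(12) = 23,  a(13) = 16,  a(14) = 3,  a(15) = 47,  a(16) = 10,  a(17) = 45,  a(18) = 35,  a(19) = 16,  a(20) = 15,  a(21) = 11,  a(22) = 34,  a(23) = 33,  a(24) = 47,  a(25) = 16.
The sequence repeats with period 24.
So a(468) = a(0 + ((468-0) mod 24)) = a(12) = 23.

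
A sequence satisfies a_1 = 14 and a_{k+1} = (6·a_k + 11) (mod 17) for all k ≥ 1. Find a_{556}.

Computing terms: a_1 = 14, a_2 = 10, a_3 = 3, a_4 = 12, a_5 = 15, a_6 = 16, a_7 = 5, a_8 = 7, a_9 = 2, a_{10} = 6, a_{11} = 13, a_{12} = 4, a_{13} = 1, a_{14} = 0, a_{15} = 11, a_{16} = 9, a_{17} = 14.
The sequence repeats with period 16.
(556 - 1) mod 16 = 11, so a_{556} = a_{12} = 4.

4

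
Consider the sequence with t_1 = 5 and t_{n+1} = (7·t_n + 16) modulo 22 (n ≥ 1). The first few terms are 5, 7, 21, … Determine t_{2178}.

We have t_1 = 5, t_2 = 7, t_3 = 21, t_4 = 9, t_5 = 13, t_6 = 19, t_7 = 17, t_8 = 3, t_9 = 15, t_{10} = 11, t_{11} = 5.
Since t_{11} = t_1 = 5, the sequence is periodic with period 10.
So t_{2178} = t_{1 + ((2178-1) mod 10)} = t_8 = 3.

3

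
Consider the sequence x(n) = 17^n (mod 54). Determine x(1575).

53

Listing terms: x(1) = 17, x(2) = 19, x(3) = 53, x(4) = 37, x(5) = 35, x(6) = 1, x(7) = 17.
Since x(7) = x(1) = 17, the sequence is periodic with period 6.
So x(1575) = x(1 + ((1575-1) mod 6)) = x(3) = 53.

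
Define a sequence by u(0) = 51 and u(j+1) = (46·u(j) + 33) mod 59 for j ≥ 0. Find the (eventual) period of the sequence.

u(0) = 51; u(1) = 19; u(2) = 22; u(3) = 42; u(4) = 18; u(5) = 35; u(6) = 50; u(7) = 32; u(8) = 30; u(9) = 56; u(10) = 13; u(11) = 41; u(12) = 31; u(13) = 43; u(14) = 5; u(15) = 27; u(16) = 36; u(17) = 37; u(18) = 24; u(19) = 16; u(20) = 2; u(21) = 7; u(22) = 1; u(23) = 20; u(24) = 9; u(25) = 34; u(26) = 4; u(27) = 40; u(28) = 44; u(29) = 51.
Since u(29) = u(0) = 51, the sequence is periodic with period 29.

29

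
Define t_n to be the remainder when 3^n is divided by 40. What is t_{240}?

We have t_0 = 1, t_1 = 3, t_2 = 9, t_3 = 27, t_4 = 1.
The sequence repeats with period 4.
(240 - 0) mod 4 = 0, so t_{240} = t_0 = 1.

1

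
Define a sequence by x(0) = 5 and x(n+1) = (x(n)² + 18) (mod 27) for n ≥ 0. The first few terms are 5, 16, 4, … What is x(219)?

Listing terms: x(0) = 5, x(1) = 16, x(2) = 4, x(3) = 7, x(4) = 13, x(5) = 25, x(6) = 22, x(7) = 16.
Since x(7) = x(1) = 16, the sequence is eventually periodic: after a pre-period of length 1 it cycles with period 6.
For n ≥ 1, x(n) depends only on (n - 1) mod 6. (219 - 1) mod 6 = 2, so x(219) = x(3) = 7.

7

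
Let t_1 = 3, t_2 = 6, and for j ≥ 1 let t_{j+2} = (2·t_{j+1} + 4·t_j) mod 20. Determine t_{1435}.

t_1 = 3; t_2 = 6; t_3 = 4; t_4 = 12; t_5 = 0; t_6 = 8; t_7 = 16; t_8 = 4; t_9 = 12.
Since (t_8, t_9) = (t_3, t_4) = (4, 12) (two consecutive terms determine the rest), the sequence is eventually periodic: after a pre-period of length 2 it cycles with period 5.
For j ≥ 3, t_j depends only on (j - 3) mod 5. (1435 - 3) mod 5 = 2, so t_{1435} = t_5 = 0.

0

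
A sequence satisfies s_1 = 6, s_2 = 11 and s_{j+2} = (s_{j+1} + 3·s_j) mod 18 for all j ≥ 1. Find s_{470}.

5

s_1 = 6, s_2 = 11, s_3 = 11, s_4 = 8, s_5 = 5, s_6 = 11, s_7 = 8.
Since (s_6, s_7) = (s_3, s_4) = (11, 8) (two consecutive terms determine the rest), the sequence is eventually periodic: after a pre-period of length 2 it cycles with period 3.
For j ≥ 3, s_j depends only on (j - 3) mod 3. (470 - 3) mod 3 = 2, so s_{470} = s_5 = 5.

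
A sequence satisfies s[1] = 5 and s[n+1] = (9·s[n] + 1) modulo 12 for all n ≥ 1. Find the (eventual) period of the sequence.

4

We have s[1] = 5,  s[2] = 10,  s[3] = 7,  s[4] = 4,  s[5] = 1,  s[6] = 10.
Since s[6] = s[2] = 10, the sequence is eventually periodic: after a pre-period of length 1 it cycles with period 4.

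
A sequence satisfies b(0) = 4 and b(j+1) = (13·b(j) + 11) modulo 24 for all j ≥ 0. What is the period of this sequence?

Listing terms: b(0) = 4,  b(1) = 15,  b(2) = 14,  b(3) = 1,  b(4) = 0,  b(5) = 11,  b(6) = 10,  b(7) = 21,  b(8) = 20,  b(9) = 7,  b(10) = 6,  b(11) = 17,  b(12) = 16,  b(13) = 3,  b(14) = 2,  b(15) = 13,  b(16) = 12,  b(17) = 23,  b(18) = 22,  b(19) = 9,  b(20) = 8,  b(21) = 19,  b(22) = 18,  b(23) = 5,  b(24) = 4.
The sequence repeats with period 24.

24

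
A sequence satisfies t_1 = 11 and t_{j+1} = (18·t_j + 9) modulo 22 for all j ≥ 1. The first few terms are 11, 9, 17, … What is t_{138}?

13

Computing terms: t_1 = 11,  t_2 = 9,  t_3 = 17,  t_4 = 7,  t_5 = 3,  t_6 = 19,  t_7 = 21,  t_8 = 13,  t_9 = 1,  t_{10} = 5,  t_{11} = 11.
Since t_{11} = t_1 = 11, the sequence is periodic with period 10.
(138 - 1) mod 10 = 7, so t_{138} = t_8 = 13.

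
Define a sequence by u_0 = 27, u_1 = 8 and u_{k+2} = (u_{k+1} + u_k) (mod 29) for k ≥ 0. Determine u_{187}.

Computing terms: u_0 = 27, u_1 = 8, u_2 = 6, u_3 = 14, u_4 = 20, u_5 = 5, u_6 = 25, u_7 = 1, u_8 = 26, u_9 = 27, u_{10} = 24, u_{11} = 22, u_{12} = 17, u_{13} = 10, u_{14} = 27, u_{15} = 8.
Since (u_{14}, u_{15}) = (u_0, u_1) = (27, 8) (two consecutive terms determine the rest), the sequence is periodic with period 14.
So u_{187} = u_{0 + ((187-0) mod 14)} = u_5 = 5.

5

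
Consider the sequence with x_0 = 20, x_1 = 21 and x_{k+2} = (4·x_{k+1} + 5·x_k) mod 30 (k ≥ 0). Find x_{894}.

x_0 = 20; x_1 = 21; x_2 = 4; x_3 = 1; x_4 = 24; x_5 = 11; x_6 = 14; x_7 = 21; x_8 = 4.
Since (x_7, x_8) = (x_1, x_2) = (21, 4) (two consecutive terms determine the rest), the sequence is eventually periodic: after a pre-period of length 1 it cycles with period 6.
For k ≥ 1, x_k depends only on (k - 1) mod 6. (894 - 1) mod 6 = 5, so x_{894} = x_6 = 14.

14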